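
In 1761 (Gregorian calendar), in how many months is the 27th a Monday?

2

Check the 27th of each month of 1761: Jan 27: Tue, Feb 27: Fri, Mar 27: Fri, Apr 27: Mon, May 27: Wed, Jun 27: Sat, Jul 27: Mon, Aug 27: Thu, Sep 27: Sun, Oct 27: Tue, Nov 27: Fri, Dec 27: Sun.
Monday occurs in April, July — 2 months.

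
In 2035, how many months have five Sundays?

4

A month of length L has five Sundays iff its first Sunday is on day ≤ L−28 (so day 1–3 in a 31-day month, 1–2 in a 30-day month, day 1 in a leap February).
Checking each month of 2035: Jan starts Mon (31d); Feb starts Thu (28d); Mar starts Thu (31d); Apr starts Sun (30d) ✓; May starts Tue (31d); Jun starts Fri (30d); Jul starts Sun (31d) ✓; Aug starts Wed (31d); Sep starts Sat (30d) ✓; Oct starts Mon (31d); Nov starts Thu (30d); Dec starts Sat (31d) ✓.
Five-Sunday months: April, July, September, December → 4.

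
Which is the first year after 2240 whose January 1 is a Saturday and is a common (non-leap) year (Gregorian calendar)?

2242

Jan 1 advances by 2 weekdays after a leap year and by 1 after a common year.
2240: Jan 1 is Wednesday (leap).
2241: Friday
2242: Saturday
2242 begins on a Saturday and is a common year.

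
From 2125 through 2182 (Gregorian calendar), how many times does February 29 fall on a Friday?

2

Leap years in 2125–2182: 14 of them.
Feb 29 weekday advances by 5 (mod 7) from one leap year to the next four years later (or differs when a century non-leap intervenes).
Leap-day weekdays: 2128:Sun 2132:Fri✓ 2136:Wed 2140:Mon 2144:Sat 2148:Thu 2152:Tue 2156:Sun 2160:Fri✓ 2164:Wed 2168:Mon 2172:Sat 2176:Thu 2180:Tue
Friday: 2132, 2160 → 2.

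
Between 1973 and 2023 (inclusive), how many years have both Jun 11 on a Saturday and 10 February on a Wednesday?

2

Check each year's weekday for Jun 11 and 10 February:
  1973: Mon/Sat  1974: Tue/Sun  1975: Wed/Mon  1976: Fri/Tue  1977: Sat/Thu  1978: Sun/Fri  1979: Mon/Sat  1980: Wed/Sun  1981: Thu/Tue  1982: Fri/Wed  1983: Sat/Thu  1984: Mon/Fri  1985: Tue/Sun  1986: Wed/Mon  …(23 more)…  2010: Fri/Wed  2011: Sat/Thu  2012: Mon/Fri  2013: Tue/Sun  2014: Wed/Mon  2015: Thu/Tue  2016: Sat/Wed ✓  2017: Sun/Fri  2018: Mon/Sat  2019: Tue/Sun  2020: Thu/Mon  2021: Fri/Wed  2022: Sat/Thu  2023: Sun/Fri
Both conditions hold in: 1988, 2016 — 2.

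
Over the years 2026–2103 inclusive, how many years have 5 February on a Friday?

11

Track 5 February's weekday year by year (advancing +1, or +2 across a Feb 29):
  2026: Thu  2027: Fri (+1) ✓  2028: Sat (+1)  2029: Mon (+2)  2030: Tue (+1)
  2031: Wed (+1)  2032: Thu (+1)  2033: Sat (+2)  2034: Sun (+1)  2035: Mon (+1)
  2036: Tue (+1)  2037: Thu (+2)  2038: Fri (+1) ✓  2039: Sat (+1)  … (50 more years) …
  2090: Sun (+1)  2091: Mon (+1)  2092: Tue (+1)  2093: Thu (+2)  2094: Fri (+1) ✓
  2095: Sat (+1)  2096: Sun (+1)  2097: Tue (+2)  2098: Wed (+1)  2099: Thu (+1)
  2100: Fri (+1) ✓  2101: Sat (+1)  2102: Sun (+1)  2103: Mon (+1)
Friday years: 2027, 2038, 2044, 2049, 2055, 2066, 2072, 2077, 2083, 2094, 2100 — 11 in total.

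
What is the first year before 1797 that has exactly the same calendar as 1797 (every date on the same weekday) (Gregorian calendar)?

Two years share a calendar iff Jan 1 falls on the same weekday and both are leap or both are common. 1797: Jan 1 is Sunday, common year.
1796: Jan 1 Friday, leap
1795: Jan 1 Thursday, common
1794: Jan 1 Wednesday, common
1793: Jan 1 Tuesday, common
1792: Jan 1 Sunday, leap
1791: Jan 1 Saturday, common
1790: Jan 1 Friday, common
1789: Jan 1 Thursday, common
1788: Jan 1 Tuesday, leap
1787: Jan 1 Monday, common
1786: Jan 1 Sunday, common
1786 matches on both conditions.

1786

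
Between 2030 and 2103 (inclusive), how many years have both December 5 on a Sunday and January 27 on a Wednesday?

Check each year's weekday for December 5 and January 27:
  2030: Thu/Sun  2031: Fri/Mon  2032: Sun/Tue  2033: Mon/Thu  2034: Tue/Fri  2035: Wed/Sat  2036: Fri/Sun  2037: Sat/Tue  2038: Sun/Wed ✓  2039: Mon/Thu  2040: Wed/Fri  2041: Thu/Sun  2042: Fri/Mon  2043: Sat/Tue  …(46 more)…  2090: Tue/Fri  2091: Wed/Sat  2092: Fri/Sun  2093: Sat/Tue  2094: Sun/Wed ✓  2095: Mon/Thu  2096: Wed/Fri  2097: Thu/Sun  2098: Fri/Mon  2099: Sat/Tue  2100: Sun/Wed ✓  2101: Mon/Thu  2102: Tue/Fri  2103: Wed/Sat
Both conditions hold in: 2038, 2049, 2055, 2066, 2077, 2083, 2094, 2100 — 8.

8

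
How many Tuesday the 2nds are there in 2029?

2

Check the 2nd of each month of 2029: Jan 2: Tue, Feb 2: Fri, Mar 2: Fri, Apr 2: Mon, May 2: Wed, Jun 2: Sat, Jul 2: Mon, Aug 2: Thu, Sep 2: Sun, Oct 2: Tue, Nov 2: Fri, Dec 2: Sun.
Tuesday occurs in January, October — 2 months.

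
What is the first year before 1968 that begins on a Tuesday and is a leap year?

1952

Jan 1 advances by 2 weekdays after a leap year and by 1 after a common year.
1968: Jan 1 is Monday (leap).
1967: Sunday
1966: Saturday
1965: Friday
1964: Wednesday (leap)
1963: Tuesday
1962: Monday
1961: Sunday
1960: Friday (leap)
1959: Thursday
1958: Wednesday
1957: Tuesday
1956: Sunday (leap)
1955: Saturday
1954: Friday
1953: Thursday
1952: Tuesday (leap)
1952 begins on a Tuesday and is a leap year.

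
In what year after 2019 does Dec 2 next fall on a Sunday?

From one year to the next, a fixed date's weekday advances by 1, or by 2 when a Feb 29 lies between the two dates.
2019: December 2 is Monday.
2020: Wednesday (+2)
2021: Thursday (+1)
2022: Friday (+1)
2023: Saturday (+1)
2024: Monday (+2)
2025: Tuesday (+1)
2026: Wednesday (+1)
2027: Thursday (+1)
2028: Saturday (+2)
2029: Sunday (+1)
Dec 2 falls on a Sunday in 2029.

2029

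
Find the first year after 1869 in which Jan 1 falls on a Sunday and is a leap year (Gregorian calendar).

1888

Jan 1 advances by 2 weekdays after a leap year and by 1 after a common year.
1869: Jan 1 is Friday.
1870: Saturday
1871: Sunday
1872: Monday (leap)
1873: Wednesday
1874: Thursday
1875: Friday
1876: Saturday (leap)
1877: Monday
1878: Tuesday
1879: Wednesday
1880: Thursday (leap)
1881: Saturday
1882: Sunday
1883: Monday
1884: Tuesday (leap)
1885: Thursday
1886: Friday
1887: Saturday
1888: Sunday (leap)
1888 begins on a Sunday and is a leap year.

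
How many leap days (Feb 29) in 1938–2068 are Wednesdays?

5

Leap years in 1938–2068: 33 of them.
Feb 29 weekday advances by 5 (mod 7) from one leap year to the next four years later (or differs when a century non-leap intervenes).
Leap-day weekdays: 1940:Thu 1944:Tue 1948:Sun 1952:Fri 1956:Wed✓ 1960:Mon 1964:Sat 1968:Thu 1972:Tue 1976:Sun 1980:Fri 1984:Wed✓ 1988:Mon …(7 more)… 2020:Sat 2024:Thu 2028:Tue 2032:Sun 2036:Fri 2040:Wed✓ 2044:Mon 2048:Sat 2052:Thu 2056:Tue 2060:Sun 2064:Fri 2068:Wed✓
Wednesday: 1956, 1984, 2012, 2040, 2068 → 5.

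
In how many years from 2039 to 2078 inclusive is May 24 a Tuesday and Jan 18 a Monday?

Check each year's weekday for May 24 and Jan 18:
  2039: Tue/Tue  2040: Thu/Wed  2041: Fri/Fri  2042: Sat/Sat  2043: Sun/Sun  2044: Tue/Mon ✓  2045: Wed/Wed  2046: Thu/Thu  2047: Fri/Fri  2048: Sun/Sat  2049: Mon/Mon  2050: Tue/Tue  2051: Wed/Wed  2052: Fri/Thu  …(12 more)…  2065: Sun/Sun  2066: Mon/Mon  2067: Tue/Tue  2068: Thu/Wed  2069: Fri/Fri  2070: Sat/Sat  2071: Sun/Sun  2072: Tue/Mon ✓  2073: Wed/Wed  2074: Thu/Thu  2075: Fri/Fri  2076: Sun/Sat  2077: Mon/Mon  2078: Tue/Tue
Both conditions hold in: 2044, 2072 — 2.

2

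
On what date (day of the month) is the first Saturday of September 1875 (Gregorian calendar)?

September 1, 1875 is a Wednesday, so the first Saturday is the 4th.
The first Saturday is 4 + 0 = 4.

4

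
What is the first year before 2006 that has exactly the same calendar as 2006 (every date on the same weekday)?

1995

Two years share a calendar iff Jan 1 falls on the same weekday and both are leap or both are common. 2006: Jan 1 is Sunday, common year.
2005: Jan 1 Saturday, common
2004: Jan 1 Thursday, leap
2003: Jan 1 Wednesday, common
2002: Jan 1 Tuesday, common
2001: Jan 1 Monday, common
2000: Jan 1 Saturday, leap
1999: Jan 1 Friday, common
1998: Jan 1 Thursday, common
1997: Jan 1 Wednesday, common
1996: Jan 1 Monday, leap
1995: Jan 1 Sunday, common
1995 matches on both conditions.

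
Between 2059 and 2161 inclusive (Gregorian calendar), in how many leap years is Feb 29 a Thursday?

3

Leap years in 2059–2161: 25 of them.
Feb 29 weekday advances by 5 (mod 7) from one leap year to the next four years later (or differs when a century non-leap intervenes).
Leap-day weekdays: 2060:Sun 2064:Fri 2068:Wed 2072:Mon 2076:Sat 2080:Thu✓ 2084:Tue 2088:Sun 2092:Fri 2096:Wed 2104:Fri 2108:Wed 2112:Mon 2116:Sat 2120:Thu✓ 2124:Tue 2128:Sun 2132:Fri 2136:Wed 2140:Mon 2144:Sat 2148:Thu✓ 2152:Tue 2156:Sun 2160:Fri
Thursday: 2080, 2120, 2148 → 3.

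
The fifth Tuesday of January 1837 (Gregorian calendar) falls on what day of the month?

31

January 1, 1837 is a Sunday, so the first Tuesday is the 3rd.
The fifth Tuesday is 3 + 28 = 31.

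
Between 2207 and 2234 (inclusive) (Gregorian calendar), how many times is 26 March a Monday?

4

Track 26 March's weekday year by year (advancing +1, or +2 across a Feb 29):
  2207: Thu  2208: Sat (+2)  2209: Sun (+1)  2210: Mon (+1) ✓  2211: Tue (+1)
  2212: Thu (+2)  2213: Fri (+1)  2214: Sat (+1)  2215: Sun (+1)  2216: Tue (+2)
  2217: Wed (+1)  2218: Thu (+1)  2219: Fri (+1)  2220: Sun (+2)  2221: Mon (+1) ✓
  2222: Tue (+1)  2223: Wed (+1)  2224: Fri (+2)  2225: Sat (+1)  2226: Sun (+1)
  2227: Mon (+1) ✓  2228: Wed (+2)  2229: Thu (+1)  2230: Fri (+1)  2231: Sat (+1)
  2232: Mon (+2) ✓  2233: Tue (+1)  2234: Wed (+1)
Monday years: 2210, 2221, 2227, 2232 — 4 in total.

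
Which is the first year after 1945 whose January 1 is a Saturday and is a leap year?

1972

Jan 1 advances by 2 weekdays after a leap year and by 1 after a common year.
1945: Jan 1 is Monday.
1946: Tuesday
1947: Wednesday
1948: Thursday (leap)
1949: Saturday
1950: Sunday
1951: Monday
1952: Tuesday (leap)
1953: Thursday
1954: Friday
1955: Saturday
1956: Sunday (leap)
1957: Tuesday
1958: Wednesday
1959: Thursday
1960: Friday (leap)
1961: Sunday
1962: Monday
1963: Tuesday
1964: Wednesday (leap)
1965: Friday
1966: Saturday
1967: Sunday
1968: Monday (leap)
1969: Wednesday
1970: Thursday
1971: Friday
1972: Saturday (leap)
1972 begins on a Saturday and is a leap year.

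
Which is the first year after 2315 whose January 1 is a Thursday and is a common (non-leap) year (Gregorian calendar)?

Jan 1 advances by 2 weekdays after a leap year and by 1 after a common year.
2315: Jan 1 is Friday.
2316: Saturday (leap)
2317: Monday
2318: Tuesday
2319: Wednesday
2320: Thursday (leap)
2321: Saturday
2322: Sunday
2323: Monday
2324: Tuesday (leap)
2325: Thursday
2325 begins on a Thursday and is a common year.

2325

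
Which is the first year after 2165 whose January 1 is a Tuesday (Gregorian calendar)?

Jan 1 advances by 2 weekdays after a leap year and by 1 after a common year.
2165: Jan 1 is Tuesday.
2166: Wednesday
2167: Thursday
2168: Friday (leap)
2169: Sunday
2170: Monday
2171: Tuesday
2171 begins on a Tuesday

2171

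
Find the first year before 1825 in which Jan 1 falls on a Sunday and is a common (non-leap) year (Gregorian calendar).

1815

Jan 1 advances by 2 weekdays after a leap year and by 1 after a common year.
1825: Jan 1 is Saturday.
1824: Thursday (leap)
1823: Wednesday
1822: Tuesday
1821: Monday
1820: Saturday (leap)
1819: Friday
1818: Thursday
1817: Wednesday
1816: Monday (leap)
1815: Sunday
1815 begins on a Sunday and is a common year.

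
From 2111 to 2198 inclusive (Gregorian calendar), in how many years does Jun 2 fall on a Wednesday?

Track Jun 2's weekday year by year (advancing +1, or +2 across a Feb 29):
  2111: Tue  2112: Thu (+2)  2113: Fri (+1)  2114: Sat (+1)  2115: Sun (+1)
  2116: Tue (+2)  2117: Wed (+1) ✓  2118: Thu (+1)  2119: Fri (+1)  2120: Sun (+2)
  2121: Mon (+1)  2122: Tue (+1)  2123: Wed (+1) ✓  2124: Fri (+2)  … (60 more years) …
  2185: Thu (+1)  2186: Fri (+1)  2187: Sat (+1)  2188: Mon (+2)  2189: Tue (+1)
  2190: Wed (+1) ✓  2191: Thu (+1)  2192: Sat (+2)  2193: Sun (+1)  2194: Mon (+1)
  2195: Tue (+1)  2196: Thu (+2)  2197: Fri (+1)  2198: Sat (+1)
Wednesday years: 2117, 2123, 2128, 2134, 2145, 2151, 2156, 2162, 2173, 2179, 2184, 2190 — 12 in total.

12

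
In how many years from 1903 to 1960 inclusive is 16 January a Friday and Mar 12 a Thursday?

7

Check each year's weekday for 16 January and Mar 12:
  1903: Fri/Thu ✓  1904: Sat/Sat  1905: Mon/Sun  1906: Tue/Mon  1907: Wed/Tue  1908: Thu/Thu  1909: Sat/Fri  1910: Sun/Sat  1911: Mon/Sun  1912: Tue/Tue  1913: Thu/Wed  1914: Fri/Thu ✓  1915: Sat/Fri  1916: Sun/Sun  …(30 more)…  1947: Thu/Wed  1948: Fri/Fri  1949: Sun/Sat  1950: Mon/Sun  1951: Tue/Mon  1952: Wed/Wed  1953: Fri/Thu ✓  1954: Sat/Fri  1955: Sun/Sat  1956: Mon/Mon  1957: Wed/Tue  1958: Thu/Wed  1959: Fri/Thu ✓  1960: Sat/Sat
Both conditions hold in: 1903, 1914, 1925, 1931, 1942, 1953, 1959 — 7.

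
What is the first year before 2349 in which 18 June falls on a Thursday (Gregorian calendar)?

From one year to the next, a fixed date's weekday advances by 1, or by 2 when a Feb 29 lies between the two dates.
2349: June 18 is Saturday.
2348: Friday (−1)
2347: Wednesday (−2)
2346: Tuesday (−1)
2345: Monday (−1)
2344: Sunday (−1)
2343: Friday (−2)
2342: Thursday (−1)
18 June falls on a Thursday in 2342.

2342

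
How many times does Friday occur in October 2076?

5

October 2076 has 31 days and begins on Thursday.
The first Friday is October 2.
Fridays fall on 2, 9, 16, 23, 30 — that's 5.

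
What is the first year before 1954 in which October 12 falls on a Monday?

From one year to the next, a fixed date's weekday advances by 1, or by 2 when a Feb 29 lies between the two dates.
1954: October 12 is Tuesday.
1953: Monday (−1)
October 12 falls on a Monday in 1953.

1953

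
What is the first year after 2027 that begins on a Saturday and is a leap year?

Jan 1 advances by 2 weekdays after a leap year and by 1 after a common year.
2027: Jan 1 is Friday.
2028: Saturday (leap)
2028 begins on a Saturday and is a leap year.

2028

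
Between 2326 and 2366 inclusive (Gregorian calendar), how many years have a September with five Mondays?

September has 30 days; it has five Mondays when Monday falls among the first (month-length − 28) days — i.e. when September 1 is one of Monday/Sunday.
September 1 by year: 2326:Wed 2327:Thu 2328:Sat 2329:Sun✓ 2330:Mon✓ 2331:Tue 2332:Thu 2333:Fri 2334:Sat 2335:Sun✓ 2336:Tue 2337:Wed 2338:Thu 2339:Fri 2340:Sun✓ …(11 more)… 2352:Mon✓ 2353:Tue 2354:Wed 2355:Thu 2356:Sat 2357:Sun✓ 2358:Mon✓ 2359:Tue 2360:Thu 2361:Fri 2362:Sat 2363:Sun✓ 2364:Tue 2365:Wed 2366:Thu
Years with five Mondays: 2329, 2330, 2335, 2340, 2341, 2346, 2347, 2352, 2357, 2358, 2363 → 11.

11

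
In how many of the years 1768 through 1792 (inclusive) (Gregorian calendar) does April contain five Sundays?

8

April has 30 days; it has five Sundays when Sunday falls among the first (month-length − 28) days — i.e. when April 1 is one of Sunday/Saturday.
April 1 by year: 1768:Fri 1769:Sat✓ 1770:Sun✓ 1771:Mon 1772:Wed 1773:Thu 1774:Fri 1775:Sat✓ 1776:Mon 1777:Tue 1778:Wed 1779:Thu 1780:Sat✓ 1781:Sun✓ 1782:Mon 1783:Tue 1784:Thu 1785:Fri 1786:Sat✓ 1787:Sun✓ 1788:Tue 1789:Wed 1790:Thu 1791:Fri 1792:Sun✓
Years with five Sundays: 1769, 1770, 1775, 1780, 1781, 1786, 1787, 1792 → 8.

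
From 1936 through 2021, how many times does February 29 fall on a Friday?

Leap years in 1936–2021: 22 of them.
Feb 29 weekday advances by 5 (mod 7) from one leap year to the next four years later (or differs when a century non-leap intervenes).
Leap-day weekdays: 1936:Sat 1940:Thu 1944:Tue 1948:Sun 1952:Fri✓ 1956:Wed 1960:Mon 1964:Sat 1968:Thu 1972:Tue 1976:Sun 1980:Fri✓ 1984:Wed 1988:Mon 1992:Sat 1996:Thu 2000:Tue 2004:Sun 2008:Fri✓ 2012:Wed 2016:Mon 2020:Sat
Friday: 1952, 1980, 2008 → 3.

3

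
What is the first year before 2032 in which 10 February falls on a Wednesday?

2027

From one year to the next, a fixed date's weekday advances by 1, or by 2 when a Feb 29 lies between the two dates.
2032: February 10 is Tuesday.
2031: Monday (−1)
2030: Sunday (−1)
2029: Saturday (−1)
2028: Thursday (−2)
2027: Wednesday (−1)
10 February falls on a Wednesday in 2027.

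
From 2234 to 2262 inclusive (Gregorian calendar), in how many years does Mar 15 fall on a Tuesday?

Track Mar 15's weekday year by year (advancing +1, or +2 across a Feb 29):
  2234: Sat  2235: Sun (+1)  2236: Tue (+2) ✓  2237: Wed (+1)  2238: Thu (+1)
  2239: Fri (+1)  2240: Sun (+2)  2241: Mon (+1)  2242: Tue (+1) ✓  2243: Wed (+1)
  2244: Fri (+2)  2245: Sat (+1)  2246: Sun (+1)  2247: Mon (+1)  2248: Wed (+2)
  2249: Thu (+1)  2250: Fri (+1)  2251: Sat (+1)  2252: Mon (+2)  2253: Tue (+1) ✓
  2254: Wed (+1)  2255: Thu (+1)  2256: Sat (+2)  2257: Sun (+1)  2258: Mon (+1)
  2259: Tue (+1) ✓  2260: Thu (+2)  2261: Fri (+1)  2262: Sat (+1)
Tuesday years: 2236, 2242, 2253, 2259 — 4 in total.

4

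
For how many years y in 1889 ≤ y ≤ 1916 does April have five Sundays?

8

April has 30 days; it has five Sundays when Sunday falls among the first (month-length − 28) days — i.e. when April 1 is one of Sunday/Saturday.
April 1 by year: 1889:Mon 1890:Tue 1891:Wed 1892:Fri 1893:Sat✓ 1894:Sun✓ 1895:Mon 1896:Wed 1897:Thu 1898:Fri 1899:Sat✓ 1900:Sun✓ 1901:Mon 1902:Tue 1903:Wed 1904:Fri 1905:Sat✓ 1906:Sun✓ 1907:Mon 1908:Wed 1909:Thu 1910:Fri 1911:Sat✓ 1912:Mon 1913:Tue 1914:Wed 1915:Thu 1916:Sat✓
Years with five Sundays: 1893, 1894, 1899, 1900, 1905, 1906, 1911, 1916 → 8.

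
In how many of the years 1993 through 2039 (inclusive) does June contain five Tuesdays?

14

June has 30 days; it has five Tuesdays when Tuesday falls among the first (month-length − 28) days — i.e. when June 1 is one of Tuesday/Monday.
June 1 by year: 1993:Tue✓ 1994:Wed 1995:Thu 1996:Sat 1997:Sun 1998:Mon✓ 1999:Tue✓ 2000:Thu 2001:Fri 2002:Sat 2003:Sun 2004:Tue✓ 2005:Wed 2006:Thu 2007:Fri …(17 more)… 2025:Sun 2026:Mon✓ 2027:Tue✓ 2028:Thu 2029:Fri 2030:Sat 2031:Sun 2032:Tue✓ 2033:Wed 2034:Thu 2035:Fri 2036:Sun 2037:Mon✓ 2038:Tue✓ 2039:Wed
Years with five Tuesdays: 1993, 1998, 1999, 2004, 2009, 2010, 2015, 2020, 2021, 2026, 2027, 2032, 2037, 2038 → 14.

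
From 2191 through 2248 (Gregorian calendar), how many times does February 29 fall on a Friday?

1

Leap years in 2191–2248: 14 of them.
Feb 29 weekday advances by 5 (mod 7) from one leap year to the next four years later (or differs when a century non-leap intervenes).
Leap-day weekdays: 2192:Wed 2196:Mon 2204:Wed 2208:Mon 2212:Sat 2216:Thu 2220:Tue 2224:Sun 2228:Fri✓ 2232:Wed 2236:Mon 2240:Sat 2244:Thu 2248:Tue
Friday: 2228 → 1.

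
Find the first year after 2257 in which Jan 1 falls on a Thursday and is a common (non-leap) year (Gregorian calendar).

2263

Jan 1 advances by 2 weekdays after a leap year and by 1 after a common year.
2257: Jan 1 is Thursday.
2258: Friday
2259: Saturday
2260: Sunday (leap)
2261: Tuesday
2262: Wednesday
2263: Thursday
2263 begins on a Thursday and is a common year.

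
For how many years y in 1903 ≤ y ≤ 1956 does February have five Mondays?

February has 28 days (29 in leap years); it has five Mondays when Monday falls among the first (month-length − 28) days — i.e. when February 1 is Monday in a leap year (never in a common year).
February 1 by year: 1903:Sun 1904:Mon✓ 1905:Wed 1906:Thu 1907:Fri 1908:Sat 1909:Mon 1910:Tue 1911:Wed 1912:Thu 1913:Sat 1914:Sun 1915:Mon 1916:Tue 1917:Thu …(24 more)… 1942:Sun 1943:Mon 1944:Tue 1945:Thu 1946:Fri 1947:Sat 1948:Sun 1949:Tue 1950:Wed 1951:Thu 1952:Fri 1953:Sun 1954:Mon 1955:Tue 1956:Wed
Years with five Mondays: 1904, 1932 → 2.

2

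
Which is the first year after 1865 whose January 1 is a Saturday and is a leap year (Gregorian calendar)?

Jan 1 advances by 2 weekdays after a leap year and by 1 after a common year.
1865: Jan 1 is Sunday.
1866: Monday
1867: Tuesday
1868: Wednesday (leap)
1869: Friday
1870: Saturday
1871: Sunday
1872: Monday (leap)
1873: Wednesday
1874: Thursday
1875: Friday
1876: Saturday (leap)
1876 begins on a Saturday and is a leap year.

1876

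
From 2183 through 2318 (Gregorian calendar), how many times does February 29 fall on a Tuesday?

Leap years in 2183–2318: 32 of them.
Feb 29 weekday advances by 5 (mod 7) from one leap year to the next four years later (or differs when a century non-leap intervenes).
Leap-day weekdays: 2184:Sun 2188:Fri 2192:Wed 2196:Mon 2204:Wed 2208:Mon 2212:Sat 2216:Thu 2220:Tue✓ 2224:Sun 2228:Fri 2232:Wed 2236:Mon …(6 more)… 2264:Mon 2268:Sat 2272:Thu 2276:Tue✓ 2280:Sun 2284:Fri 2288:Wed 2292:Mon 2296:Sat 2304:Mon 2308:Sat 2312:Thu 2316:Tue✓
Tuesday: 2220, 2248, 2276, 2316 → 4.

4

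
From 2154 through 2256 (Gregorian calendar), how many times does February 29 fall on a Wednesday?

4

Leap years in 2154–2256: 25 of them.
Feb 29 weekday advances by 5 (mod 7) from one leap year to the next four years later (or differs when a century non-leap intervenes).
Leap-day weekdays: 2156:Sun 2160:Fri 2164:Wed✓ 2168:Mon 2172:Sat 2176:Thu 2180:Tue 2184:Sun 2188:Fri 2192:Wed✓ 2196:Mon 2204:Wed✓ 2208:Mon 2212:Sat 2216:Thu 2220:Tue 2224:Sun 2228:Fri 2232:Wed✓ 2236:Mon 2240:Sat 2244:Thu 2248:Tue 2252:Sun 2256:Fri
Wednesday: 2164, 2192, 2204, 2232 → 4.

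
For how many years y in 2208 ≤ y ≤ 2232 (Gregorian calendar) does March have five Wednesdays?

12

March has 31 days; it has five Wednesdays when Wednesday falls among the first (month-length − 28) days — i.e. when March 1 is one of Wednesday/Tuesday/Monday.
March 1 by year: 2208:Tue✓ 2209:Wed✓ 2210:Thu 2211:Fri 2212:Sun 2213:Mon✓ 2214:Tue✓ 2215:Wed✓ 2216:Fri 2217:Sat 2218:Sun 2219:Mon✓ 2220:Wed✓ 2221:Thu 2222:Fri 2223:Sat 2224:Mon✓ 2225:Tue✓ 2226:Wed✓ 2227:Thu 2228:Sat 2229:Sun 2230:Mon✓ 2231:Tue✓ 2232:Thu
Years with five Wednesdays: 2208, 2209, 2213, 2214, 2215, 2219, 2220, 2224, 2225, 2226, 2230, 2231 → 12.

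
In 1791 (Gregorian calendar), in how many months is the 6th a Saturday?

Check the 6th of each month of 1791: Jan 6: Thu, Feb 6: Sun, Mar 6: Sun, Apr 6: Wed, May 6: Fri, Jun 6: Mon, Jul 6: Wed, Aug 6: Sat, Sep 6: Tue, Oct 6: Thu, Nov 6: Sun, Dec 6: Tue.
Saturday occurs in August — 1 month.

1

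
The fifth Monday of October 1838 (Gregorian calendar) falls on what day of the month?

October 1, 1838 is a Monday, so the first Monday is the 1st.
The fifth Monday is 1 + 28 = 29.

29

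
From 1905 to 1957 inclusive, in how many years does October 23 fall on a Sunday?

Track October 23's weekday year by year (advancing +1, or +2 across a Feb 29):
  1905: Mon  1906: Tue (+1)  1907: Wed (+1)  1908: Fri (+2)  1909: Sat (+1)
  1910: Sun (+1) ✓  1911: Mon (+1)  1912: Wed (+2)  1913: Thu (+1)  1914: Fri (+1)
  1915: Sat (+1)  1916: Mon (+2)  1917: Tue (+1)  1918: Wed (+1)  … (25 more years) …
  1944: Mon (+2)  1945: Tue (+1)  1946: Wed (+1)  1947: Thu (+1)  1948: Sat (+2)
  1949: Sun (+1) ✓  1950: Mon (+1)  1951: Tue (+1)  1952: Thu (+2)  1953: Fri (+1)
  1954: Sat (+1)  1955: Sun (+1) ✓  1956: Tue (+2)  1957: Wed (+1)
Sunday years: 1910, 1921, 1927, 1932, 1938, 1949, 1955 — 7 in total.

7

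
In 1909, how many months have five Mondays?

A month of length L has five Mondays iff its first Monday is on day ≤ L−28 (so day 1–3 in a 31-day month, 1–2 in a 30-day month, day 1 in a leap February).
Checking each month of 1909: Jan starts Fri (31d); Feb starts Mon (28d); Mar starts Mon (31d) ✓; Apr starts Thu (30d); May starts Sat (31d) ✓; Jun starts Tue (30d); Jul starts Thu (31d); Aug starts Sun (31d) ✓; Sep starts Wed (30d); Oct starts Fri (31d); Nov starts Mon (30d) ✓; Dec starts Wed (31d).
Five-Monday months: March, May, August, November → 4.

4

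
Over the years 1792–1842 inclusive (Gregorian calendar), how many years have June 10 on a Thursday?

6

Track June 10's weekday year by year (advancing +1, or +2 across a Feb 29):
  1792: Sun  1793: Mon (+1)  1794: Tue (+1)  1795: Wed (+1)  1796: Fri (+2)
  1797: Sat (+1)  1798: Sun (+1)  1799: Mon (+1)  1800: Tue (+1)  1801: Wed (+1)
  1802: Thu (+1) ✓  1803: Fri (+1)  1804: Sun (+2)  1805: Mon (+1)  … (23 more years) …
  1829: Wed (+1)  1830: Thu (+1) ✓  1831: Fri (+1)  1832: Sun (+2)  1833: Mon (+1)
  1834: Tue (+1)  1835: Wed (+1)  1836: Fri (+2)  1837: Sat (+1)  1838: Sun (+1)
  1839: Mon (+1)  1840: Wed (+2)  1841: Thu (+1) ✓  1842: Fri (+1)
Thursday years: 1802, 1813, 1819, 1824, 1830, 1841 — 6 in total.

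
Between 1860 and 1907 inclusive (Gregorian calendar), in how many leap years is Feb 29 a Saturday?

Leap years in 1860–1907: 11 of them.
Feb 29 weekday advances by 5 (mod 7) from one leap year to the next four years later (or differs when a century non-leap intervenes).
Leap-day weekdays: 1860:Wed 1864:Mon 1868:Sat✓ 1872:Thu 1876:Tue 1880:Sun 1884:Fri 1888:Wed 1892:Mon 1896:Sat✓ 1904:Mon
Saturday: 1868, 1896 → 2.

2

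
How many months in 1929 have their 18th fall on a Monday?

3

Check the 18th of each month of 1929: Jan 18: Fri, Feb 18: Mon, Mar 18: Mon, Apr 18: Thu, May 18: Sat, Jun 18: Tue, Jul 18: Thu, Aug 18: Sun, Sep 18: Wed, Oct 18: Fri, Nov 18: Mon, Dec 18: Wed.
Monday occurs in February, March, November — 3 months.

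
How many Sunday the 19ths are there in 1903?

2

Check the 19th of each month of 1903: Jan 19: Mon, Feb 19: Thu, Mar 19: Thu, Apr 19: Sun, May 19: Tue, Jun 19: Fri, Jul 19: Sun, Aug 19: Wed, Sep 19: Sat, Oct 19: Mon, Nov 19: Thu, Dec 19: Sat.
Sunday occurs in April, July — 2 months.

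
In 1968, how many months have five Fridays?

4

A month of length L has five Fridays iff its first Friday is on day ≤ L−28 (so day 1–3 in a 31-day month, 1–2 in a 30-day month, day 1 in a leap February).
Checking each month of 1968: Jan starts Mon (31d); Feb starts Thu (29d); Mar starts Fri (31d) ✓; Apr starts Mon (30d); May starts Wed (31d) ✓; Jun starts Sat (30d); Jul starts Mon (31d); Aug starts Thu (31d) ✓; Sep starts Sun (30d); Oct starts Tue (31d); Nov starts Fri (30d) ✓; Dec starts Sun (31d).
Five-Friday months: March, May, August, November → 4.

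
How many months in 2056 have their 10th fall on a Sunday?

2

Check the 10th of each month of 2056: Jan 10: Mon, Feb 10: Thu, Mar 10: Fri, Apr 10: Mon, May 10: Wed, Jun 10: Sat, Jul 10: Mon, Aug 10: Thu, Sep 10: Sun, Oct 10: Tue, Nov 10: Fri, Dec 10: Sun.
Sunday occurs in September, December — 2 months.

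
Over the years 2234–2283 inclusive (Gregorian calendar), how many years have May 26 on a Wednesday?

Track May 26's weekday year by year (advancing +1, or +2 across a Feb 29):
  2234: Mon  2235: Tue (+1)  2236: Thu (+2)  2237: Fri (+1)  2238: Sat (+1)
  2239: Sun (+1)  2240: Tue (+2)  2241: Wed (+1) ✓  2242: Thu (+1)  2243: Fri (+1)
  2244: Sun (+2)  2245: Mon (+1)  2246: Tue (+1)  2247: Wed (+1) ✓  … (22 more years) …
  2270: Thu (+1)  2271: Fri (+1)  2272: Sun (+2)  2273: Mon (+1)  2274: Tue (+1)
  2275: Wed (+1) ✓  2276: Fri (+2)  2277: Sat (+1)  2278: Sun (+1)  2279: Mon (+1)
  2280: Wed (+2) ✓  2281: Thu (+1)  2282: Fri (+1)  2283: Sat (+1)
Wednesday years: 2241, 2247, 2252, 2258, 2269, 2275, 2280 — 7 in total.

7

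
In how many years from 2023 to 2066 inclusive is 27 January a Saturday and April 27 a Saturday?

2

Check each year's weekday for 27 January and April 27:
  2023: Fri/Thu  2024: Sat/Sat ✓  2025: Mon/Sun  2026: Tue/Mon  2027: Wed/Tue  2028: Thu/Thu  2029: Sat/Fri  2030: Sun/Sat  2031: Mon/Sun  2032: Tue/Tue  2033: Thu/Wed  2034: Fri/Thu  2035: Sat/Fri  2036: Sun/Sun  …(16 more)…  2053: Mon/Sun  2054: Tue/Mon  2055: Wed/Tue  2056: Thu/Thu  2057: Sat/Fri  2058: Sun/Sat  2059: Mon/Sun  2060: Tue/Tue  2061: Thu/Wed  2062: Fri/Thu  2063: Sat/Fri  2064: Sun/Sun  2065: Tue/Mon  2066: Wed/Tue
Both conditions hold in: 2024, 2052 — 2.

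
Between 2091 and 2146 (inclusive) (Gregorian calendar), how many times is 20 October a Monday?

Track 20 October's weekday year by year (advancing +1, or +2 across a Feb 29):
  2091: Sat  2092: Mon (+2) ✓  2093: Tue (+1)  2094: Wed (+1)  2095: Thu (+1)
  2096: Sat (+2)  2097: Sun (+1)  2098: Mon (+1) ✓  2099: Tue (+1)  2100: Wed (+1)
  2101: Thu (+1)  2102: Fri (+1)  2103: Sat (+1)  2104: Mon (+2) ✓  … (28 more years) …
  2133: Tue (+1)  2134: Wed (+1)  2135: Thu (+1)  2136: Sat (+2)  2137: Sun (+1)
  2138: Mon (+1) ✓  2139: Tue (+1)  2140: Thu (+2)  2141: Fri (+1)  2142: Sat (+1)
  2143: Sun (+1)  2144: Tue (+2)  2145: Wed (+1)  2146: Thu (+1)
Monday years: 2092, 2098, 2104, 2110, 2121, 2127, 2132, 2138 — 8 in total.

8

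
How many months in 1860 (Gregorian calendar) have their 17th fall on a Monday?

2

Check the 17th of each month of 1860: Jan 17: Tue, Feb 17: Fri, Mar 17: Sat, Apr 17: Tue, May 17: Thu, Jun 17: Sun, Jul 17: Tue, Aug 17: Fri, Sep 17: Mon, Oct 17: Wed, Nov 17: Sat, Dec 17: Mon.
Monday occurs in September, December — 2 months.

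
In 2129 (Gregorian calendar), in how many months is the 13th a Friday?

Check the 13th of each month of 2129: Jan 13: Thu, Feb 13: Sun, Mar 13: Sun, Apr 13: Wed, May 13: Fri, Jun 13: Mon, Jul 13: Wed, Aug 13: Sat, Sep 13: Tue, Oct 13: Thu, Nov 13: Sun, Dec 13: Tue.
Friday occurs in May — 1 month.

1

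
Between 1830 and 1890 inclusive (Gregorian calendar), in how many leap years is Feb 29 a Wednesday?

3

Leap years in 1830–1890: 15 of them.
Feb 29 weekday advances by 5 (mod 7) from one leap year to the next four years later (or differs when a century non-leap intervenes).
Leap-day weekdays: 1832:Wed✓ 1836:Mon 1840:Sat 1844:Thu 1848:Tue 1852:Sun 1856:Fri 1860:Wed✓ 1864:Mon 1868:Sat 1872:Thu 1876:Tue 1880:Sun 1884:Fri 1888:Wed✓
Wednesday: 1832, 1860, 1888 → 3.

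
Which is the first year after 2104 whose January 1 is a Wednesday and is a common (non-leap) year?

Jan 1 advances by 2 weekdays after a leap year and by 1 after a common year.
2104: Jan 1 is Tuesday (leap).
2105: Thursday
2106: Friday
2107: Saturday
2108: Sunday (leap)
2109: Tuesday
2110: Wednesday
2110 begins on a Wednesday and is a common year.

2110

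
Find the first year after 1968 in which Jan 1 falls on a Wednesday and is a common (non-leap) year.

1969

Jan 1 advances by 2 weekdays after a leap year and by 1 after a common year.
1968: Jan 1 is Monday (leap).
1969: Wednesday
1969 begins on a Wednesday and is a common year.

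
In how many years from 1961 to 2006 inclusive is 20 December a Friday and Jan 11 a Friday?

Check each year's weekday for 20 December and Jan 11:
  1961: Wed/Wed  1962: Thu/Thu  1963: Fri/Fri ✓  1964: Sun/Sat  1965: Mon/Mon  1966: Tue/Tue  1967: Wed/Wed  1968: Fri/Thu  1969: Sat/Sat  1970: Sun/Sun  1971: Mon/Mon  1972: Wed/Tue  1973: Thu/Thu  1974: Fri/Fri ✓  …(18 more)…  1993: Mon/Mon  1994: Tue/Tue  1995: Wed/Wed  1996: Fri/Thu  1997: Sat/Sat  1998: Sun/Sun  1999: Mon/Mon  2000: Wed/Tue  2001: Thu/Thu  2002: Fri/Fri ✓  2003: Sat/Sat  2004: Mon/Sun  2005: Tue/Tue  2006: Wed/Wed
Both conditions hold in: 1963, 1974, 1985, 1991, 2002 — 5.

5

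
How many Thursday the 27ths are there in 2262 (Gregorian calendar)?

3

Check the 27th of each month of 2262: Jan 27: Mon, Feb 27: Thu, Mar 27: Thu, Apr 27: Sun, May 27: Tue, Jun 27: Fri, Jul 27: Sun, Aug 27: Wed, Sep 27: Sat, Oct 27: Mon, Nov 27: Thu, Dec 27: Sat.
Thursday occurs in February, March, November — 3 months.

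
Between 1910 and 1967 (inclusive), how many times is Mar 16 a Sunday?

8

Track Mar 16's weekday year by year (advancing +1, or +2 across a Feb 29):
  1910: Wed  1911: Thu (+1)  1912: Sat (+2)  1913: Sun (+1) ✓  1914: Mon (+1)
  1915: Tue (+1)  1916: Thu (+2)  1917: Fri (+1)  1918: Sat (+1)  1919: Sun (+1) ✓
  1920: Tue (+2)  1921: Wed (+1)  1922: Thu (+1)  1923: Fri (+1)  … (30 more years) …
  1954: Tue (+1)  1955: Wed (+1)  1956: Fri (+2)  1957: Sat (+1)  1958: Sun (+1) ✓
  1959: Mon (+1)  1960: Wed (+2)  1961: Thu (+1)  1962: Fri (+1)  1963: Sat (+1)
  1964: Mon (+2)  1965: Tue (+1)  1966: Wed (+1)  1967: Thu (+1)
Sunday years: 1913, 1919, 1924, 1930, 1941, 1947, 1952, 1958 — 8 in total.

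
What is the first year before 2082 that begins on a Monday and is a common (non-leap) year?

Jan 1 advances by 2 weekdays after a leap year and by 1 after a common year.
2082: Jan 1 is Thursday.
2081: Wednesday
2080: Monday (leap)
2079: Sunday
2078: Saturday
2077: Friday
2076: Wednesday (leap)
2075: Tuesday
2074: Monday
2074 begins on a Monday and is a common year.

2074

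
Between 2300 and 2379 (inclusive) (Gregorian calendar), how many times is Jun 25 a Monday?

12

Track Jun 25's weekday year by year (advancing +1, or +2 across a Feb 29):
  2300: Mon ✓  2301: Tue (+1)  2302: Wed (+1)  2303: Thu (+1)  2304: Sat (+2)
  2305: Sun (+1)  2306: Mon (+1) ✓  2307: Tue (+1)  2308: Thu (+2)  2309: Fri (+1)
  2310: Sat (+1)  2311: Sun (+1)  2312: Tue (+2)  2313: Wed (+1)  … (52 more years) …
  2366: Sat (+1)  2367: Sun (+1)  2368: Tue (+2)  2369: Wed (+1)  2370: Thu (+1)
  2371: Fri (+1)  2372: Sun (+2)  2373: Mon (+1) ✓  2374: Tue (+1)  2375: Wed (+1)
  2376: Fri (+2)  2377: Sat (+1)  2378: Sun (+1)  2379: Mon (+1) ✓
Monday years: 2300, 2306, 2317, 2323, 2328, 2334, 2345, 2351, 2356, 2362, 2373, 2379 — 12 in total.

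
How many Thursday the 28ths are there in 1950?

2

Check the 28th of each month of 1950: Jan 28: Sat, Feb 28: Tue, Mar 28: Tue, Apr 28: Fri, May 28: Sun, Jun 28: Wed, Jul 28: Fri, Aug 28: Mon, Sep 28: Thu, Oct 28: Sat, Nov 28: Tue, Dec 28: Thu.
Thursday occurs in September, December — 2 months.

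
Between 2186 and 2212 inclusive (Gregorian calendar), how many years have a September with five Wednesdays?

September has 30 days; it has five Wednesdays when Wednesday falls among the first (month-length − 28) days — i.e. when September 1 is one of Wednesday/Tuesday.
September 1 by year: 2186:Fri 2187:Sat 2188:Mon 2189:Tue✓ 2190:Wed✓ 2191:Thu 2192:Sat 2193:Sun 2194:Mon 2195:Tue✓ 2196:Thu 2197:Fri 2198:Sat 2199:Sun 2200:Mon 2201:Tue✓ 2202:Wed✓ 2203:Thu 2204:Sat 2205:Sun 2206:Mon 2207:Tue✓ 2208:Thu 2209:Fri 2210:Sat 2211:Sun 2212:Tue✓
Years with five Wednesdays: 2189, 2190, 2195, 2201, 2202, 2207, 2212 → 7.

7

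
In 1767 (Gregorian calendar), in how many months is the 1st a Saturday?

1

Check the 1st of each month of 1767: Jan 1: Thu, Feb 1: Sun, Mar 1: Sun, Apr 1: Wed, May 1: Fri, Jun 1: Mon, Jul 1: Wed, Aug 1: Sat, Sep 1: Tue, Oct 1: Thu, Nov 1: Sun, Dec 1: Tue.
Saturday occurs in August — 1 month.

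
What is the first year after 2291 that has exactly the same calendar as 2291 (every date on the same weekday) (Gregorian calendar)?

2303

Two years share a calendar iff Jan 1 falls on the same weekday and both are leap or both are common. 2291: Jan 1 is Thursday, common year.
2292: Jan 1 Friday, leap
2293: Jan 1 Sunday, common
2294: Jan 1 Monday, common
2295: Jan 1 Tuesday, common
2296: Jan 1 Wednesday, leap
2297: Jan 1 Friday, common
2298: Jan 1 Saturday, common
2299: Jan 1 Sunday, common
2300: Jan 1 Monday, common
2301: Jan 1 Tuesday, common
2302: Jan 1 Wednesday, common
2303: Jan 1 Thursday, common
2303 matches on both conditions.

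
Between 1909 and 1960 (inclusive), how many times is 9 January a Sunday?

8

Track 9 January's weekday year by year (advancing +1, or +2 across a Feb 29):
  1909: Sat  1910: Sun (+1) ✓  1911: Mon (+1)  1912: Tue (+1)  1913: Thu (+2)
  1914: Fri (+1)  1915: Sat (+1)  1916: Sun (+1) ✓  1917: Tue (+2)  1918: Wed (+1)
  1919: Thu (+1)  1920: Fri (+1)  1921: Sun (+2) ✓  1922: Mon (+1)  … (24 more years) …
  1947: Thu (+1)  1948: Fri (+1)  1949: Sun (+2) ✓  1950: Mon (+1)  1951: Tue (+1)
  1952: Wed (+1)  1953: Fri (+2)  1954: Sat (+1)  1955: Sun (+1) ✓  1956: Mon (+1)
  1957: Wed (+2)  1958: Thu (+1)  1959: Fri (+1)  1960: Sat (+1)
Sunday years: 1910, 1916, 1921, 1927, 1938, 1944, 1949, 1955 — 8 in total.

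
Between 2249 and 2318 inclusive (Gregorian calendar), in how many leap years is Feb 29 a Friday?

Leap years in 2249–2318: 16 of them.
Feb 29 weekday advances by 5 (mod 7) from one leap year to the next four years later (or differs when a century non-leap intervenes).
Leap-day weekdays: 2252:Sun 2256:Fri✓ 2260:Wed 2264:Mon 2268:Sat 2272:Thu 2276:Tue 2280:Sun 2284:Fri✓ 2288:Wed 2292:Mon 2296:Sat 2304:Mon 2308:Sat 2312:Thu 2316:Tue
Friday: 2256, 2284 → 2.

2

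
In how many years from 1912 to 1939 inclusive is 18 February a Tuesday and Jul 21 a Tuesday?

1

Check each year's weekday for 18 February and Jul 21:
  1912: Sun/Sun  1913: Tue/Mon  1914: Wed/Tue  1915: Thu/Wed  1916: Fri/Fri  1917: Sun/Sat  1918: Mon/Sun  1919: Tue/Mon  1920: Wed/Wed  1921: Fri/Thu  1922: Sat/Fri  1923: Sun/Sat  1924: Mon/Mon  1925: Wed/Tue  1926: Thu/Wed  1927: Fri/Thu  1928: Sat/Sat  1929: Mon/Sun  1930: Tue/Mon  1931: Wed/Tue  1932: Thu/Thu  1933: Sat/Fri  1934: Sun/Sat  1935: Mon/Sun  1936: Tue/Tue ✓  1937: Thu/Wed  1938: Fri/Thu  1939: Sat/Fri
Both conditions hold in: 1936 — 1.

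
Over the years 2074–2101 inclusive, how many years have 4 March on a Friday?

4

Track 4 March's weekday year by year (advancing +1, or +2 across a Feb 29):
  2074: Sun  2075: Mon (+1)  2076: Wed (+2)  2077: Thu (+1)  2078: Fri (+1) ✓
  2079: Sat (+1)  2080: Mon (+2)  2081: Tue (+1)  2082: Wed (+1)  2083: Thu (+1)
  2084: Sat (+2)  2085: Sun (+1)  2086: Mon (+1)  2087: Tue (+1)  2088: Thu (+2)
  2089: Fri (+1) ✓  2090: Sat (+1)  2091: Sun (+1)  2092: Tue (+2)  2093: Wed (+1)
  2094: Thu (+1)  2095: Fri (+1) ✓  2096: Sun (+2)  2097: Mon (+1)  2098: Tue (+1)
  2099: Wed (+1)  2100: Thu (+1)  2101: Fri (+1) ✓
Friday years: 2078, 2089, 2095, 2101 — 4 in total.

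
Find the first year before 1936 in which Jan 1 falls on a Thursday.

Jan 1 advances by 2 weekdays after a leap year and by 1 after a common year.
1936: Jan 1 is Wednesday (leap).
1935: Tuesday
1934: Monday
1933: Sunday
1932: Friday (leap)
1931: Thursday
1931 begins on a Thursday

1931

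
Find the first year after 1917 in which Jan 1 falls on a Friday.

Jan 1 advances by 2 weekdays after a leap year and by 1 after a common year.
1917: Jan 1 is Monday.
1918: Tuesday
1919: Wednesday
1920: Thursday (leap)
1921: Saturday
1922: Sunday
1923: Monday
1924: Tuesday (leap)
1925: Thursday
1926: Friday
1926 begins on a Friday

1926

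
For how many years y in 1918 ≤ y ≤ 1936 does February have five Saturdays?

February has 28 days (29 in leap years); it has five Saturdays when Saturday falls among the first (month-length − 28) days — i.e. when February 1 is Saturday in a leap year (never in a common year).
February 1 by year: 1918:Fri 1919:Sat 1920:Sun 1921:Tue 1922:Wed 1923:Thu 1924:Fri 1925:Sun 1926:Mon 1927:Tue 1928:Wed 1929:Fri 1930:Sat 1931:Sun 1932:Mon 1933:Wed 1934:Thu 1935:Fri 1936:Sat✓
Years with five Saturdays: 1936 → 1.

1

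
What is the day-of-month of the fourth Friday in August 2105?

August 1, 2105 is a Saturday, so the first Friday is the 7th.
The fourth Friday is 7 + 21 = 28.

28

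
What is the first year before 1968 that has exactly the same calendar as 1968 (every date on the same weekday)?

Two years share a calendar iff Jan 1 falls on the same weekday and both are leap or both are common. 1968: Jan 1 is Monday, leap year.
1967: Jan 1 Sunday, common
1966: Jan 1 Saturday, common
1965: Jan 1 Friday, common
1964: Jan 1 Wednesday, leap
1963: Jan 1 Tuesday, common
1962: Jan 1 Monday, common
1961: Jan 1 Sunday, common
1960: Jan 1 Friday, leap
1959: Jan 1 Thursday, common
1958: Jan 1 Wednesday, common
1957: Jan 1 Tuesday, common
1956: Jan 1 Sunday, leap
1955: Jan 1 Saturday, common
1954: Jan 1 Friday, common
1953: Jan 1 Thursday, common
1952: Jan 1 Tuesday, leap
1951: Jan 1 Monday, common
1950: Jan 1 Sunday, common
1949: Jan 1 Saturday, common
1948: Jan 1 Thursday, leap
1947: Jan 1 Wednesday, common
1946: Jan 1 Tuesday, common
1945: Jan 1 Monday, common
1944: Jan 1 Saturday, leap
1943: Jan 1 Friday, common
1942: Jan 1 Thursday, common
1941: Jan 1 Wednesday, common
1940: Jan 1 Monday, leap
1940 matches on both conditions.

1940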